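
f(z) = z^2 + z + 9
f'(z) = 2*z + 1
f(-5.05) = 29.45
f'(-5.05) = -9.10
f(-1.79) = 10.41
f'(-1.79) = -2.58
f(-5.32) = 31.98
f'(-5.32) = -9.64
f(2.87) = 20.11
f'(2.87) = 6.74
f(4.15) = 30.37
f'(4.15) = 9.30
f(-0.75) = 8.81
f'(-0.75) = -0.50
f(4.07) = 29.63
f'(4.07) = 9.14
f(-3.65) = 18.67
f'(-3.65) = -6.30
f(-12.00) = 141.00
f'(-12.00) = -23.00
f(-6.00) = 39.00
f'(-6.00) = -11.00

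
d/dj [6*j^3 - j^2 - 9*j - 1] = 18*j^2 - 2*j - 9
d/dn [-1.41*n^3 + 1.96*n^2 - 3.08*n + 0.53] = -4.23*n^2 + 3.92*n - 3.08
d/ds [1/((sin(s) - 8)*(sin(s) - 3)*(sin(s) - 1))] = (-3*sin(s)^2 + 24*sin(s) - 35)*cos(s)/((sin(s) - 8)^2*(sin(s) - 3)^2*(sin(s) - 1)^2)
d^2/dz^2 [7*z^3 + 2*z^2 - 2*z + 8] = 42*z + 4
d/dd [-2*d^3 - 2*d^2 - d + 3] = -6*d^2 - 4*d - 1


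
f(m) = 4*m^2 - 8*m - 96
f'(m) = 8*m - 8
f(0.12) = -96.90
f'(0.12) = -7.04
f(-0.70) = -88.44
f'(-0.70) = -13.60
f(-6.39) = 118.45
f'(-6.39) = -59.12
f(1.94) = -96.47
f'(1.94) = 7.52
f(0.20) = -97.44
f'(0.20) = -6.40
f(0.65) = -99.51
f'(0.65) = -2.80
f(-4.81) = 35.02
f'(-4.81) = -46.48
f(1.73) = -97.87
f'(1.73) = 5.84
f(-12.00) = 576.00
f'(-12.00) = -104.00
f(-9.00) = 300.00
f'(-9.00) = -80.00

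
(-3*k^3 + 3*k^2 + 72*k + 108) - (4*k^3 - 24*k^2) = -7*k^3 + 27*k^2 + 72*k + 108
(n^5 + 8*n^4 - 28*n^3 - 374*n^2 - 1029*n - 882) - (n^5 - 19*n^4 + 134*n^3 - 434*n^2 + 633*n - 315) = 27*n^4 - 162*n^3 + 60*n^2 - 1662*n - 567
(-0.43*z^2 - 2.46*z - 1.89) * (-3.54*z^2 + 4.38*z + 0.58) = 1.5222*z^4 + 6.825*z^3 - 4.3336*z^2 - 9.705*z - 1.0962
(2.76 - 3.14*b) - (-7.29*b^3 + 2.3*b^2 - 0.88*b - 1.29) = 7.29*b^3 - 2.3*b^2 - 2.26*b + 4.05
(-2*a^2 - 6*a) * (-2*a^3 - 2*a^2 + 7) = 4*a^5 + 16*a^4 + 12*a^3 - 14*a^2 - 42*a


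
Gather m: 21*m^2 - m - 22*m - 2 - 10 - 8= 21*m^2 - 23*m - 20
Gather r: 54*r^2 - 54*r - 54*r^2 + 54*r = 0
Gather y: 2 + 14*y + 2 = 14*y + 4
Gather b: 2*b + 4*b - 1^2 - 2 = 6*b - 3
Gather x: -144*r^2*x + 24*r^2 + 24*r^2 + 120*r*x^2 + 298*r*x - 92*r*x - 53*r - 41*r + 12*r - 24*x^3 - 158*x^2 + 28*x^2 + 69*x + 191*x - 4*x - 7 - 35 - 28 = 48*r^2 - 82*r - 24*x^3 + x^2*(120*r - 130) + x*(-144*r^2 + 206*r + 256) - 70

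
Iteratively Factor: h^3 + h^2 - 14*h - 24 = (h - 4)*(h^2 + 5*h + 6) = (h - 4)*(h + 3)*(h + 2)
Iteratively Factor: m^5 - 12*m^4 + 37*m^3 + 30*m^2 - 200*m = (m - 4)*(m^4 - 8*m^3 + 5*m^2 + 50*m) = (m - 4)*(m + 2)*(m^3 - 10*m^2 + 25*m) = (m - 5)*(m - 4)*(m + 2)*(m^2 - 5*m) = (m - 5)^2*(m - 4)*(m + 2)*(m)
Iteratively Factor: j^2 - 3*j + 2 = (j - 2)*(j - 1)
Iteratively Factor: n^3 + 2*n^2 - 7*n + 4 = (n - 1)*(n^2 + 3*n - 4) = (n - 1)*(n + 4)*(n - 1)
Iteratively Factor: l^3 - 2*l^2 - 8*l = (l)*(l^2 - 2*l - 8) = l*(l - 4)*(l + 2)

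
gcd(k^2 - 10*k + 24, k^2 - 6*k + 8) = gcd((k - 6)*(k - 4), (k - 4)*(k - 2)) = k - 4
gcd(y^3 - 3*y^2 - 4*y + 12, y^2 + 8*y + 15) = 1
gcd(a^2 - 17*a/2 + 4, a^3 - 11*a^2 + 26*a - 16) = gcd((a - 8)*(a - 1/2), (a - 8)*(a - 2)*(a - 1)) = a - 8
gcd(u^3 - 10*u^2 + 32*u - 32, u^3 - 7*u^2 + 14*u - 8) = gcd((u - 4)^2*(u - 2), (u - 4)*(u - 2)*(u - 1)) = u^2 - 6*u + 8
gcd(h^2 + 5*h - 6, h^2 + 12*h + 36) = h + 6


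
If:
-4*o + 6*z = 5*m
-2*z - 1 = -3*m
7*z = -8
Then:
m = -3/7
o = -33/28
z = -8/7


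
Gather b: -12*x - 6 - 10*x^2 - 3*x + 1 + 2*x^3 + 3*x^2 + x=2*x^3 - 7*x^2 - 14*x - 5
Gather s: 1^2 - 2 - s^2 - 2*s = -s^2 - 2*s - 1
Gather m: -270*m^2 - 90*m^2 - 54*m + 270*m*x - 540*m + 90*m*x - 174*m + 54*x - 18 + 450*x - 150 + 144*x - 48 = -360*m^2 + m*(360*x - 768) + 648*x - 216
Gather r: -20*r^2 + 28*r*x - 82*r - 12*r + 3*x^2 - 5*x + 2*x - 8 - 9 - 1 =-20*r^2 + r*(28*x - 94) + 3*x^2 - 3*x - 18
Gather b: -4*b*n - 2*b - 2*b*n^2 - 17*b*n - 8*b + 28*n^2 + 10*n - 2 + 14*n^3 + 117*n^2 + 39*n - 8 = b*(-2*n^2 - 21*n - 10) + 14*n^3 + 145*n^2 + 49*n - 10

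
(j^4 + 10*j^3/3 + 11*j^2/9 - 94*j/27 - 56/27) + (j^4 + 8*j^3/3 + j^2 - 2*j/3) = 2*j^4 + 6*j^3 + 20*j^2/9 - 112*j/27 - 56/27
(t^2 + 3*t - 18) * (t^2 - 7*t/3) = t^4 + 2*t^3/3 - 25*t^2 + 42*t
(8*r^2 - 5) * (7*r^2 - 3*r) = 56*r^4 - 24*r^3 - 35*r^2 + 15*r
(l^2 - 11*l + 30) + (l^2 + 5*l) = 2*l^2 - 6*l + 30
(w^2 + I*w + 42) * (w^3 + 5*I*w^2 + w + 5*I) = w^5 + 6*I*w^4 + 38*w^3 + 216*I*w^2 + 37*w + 210*I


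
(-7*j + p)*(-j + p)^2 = -7*j^3 + 15*j^2*p - 9*j*p^2 + p^3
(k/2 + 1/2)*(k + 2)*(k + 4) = k^3/2 + 7*k^2/2 + 7*k + 4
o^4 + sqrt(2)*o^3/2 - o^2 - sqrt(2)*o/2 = o*(o - 1)*(o + 1)*(o + sqrt(2)/2)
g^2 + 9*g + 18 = (g + 3)*(g + 6)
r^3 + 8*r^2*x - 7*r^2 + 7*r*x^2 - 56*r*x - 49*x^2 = (r - 7)*(r + x)*(r + 7*x)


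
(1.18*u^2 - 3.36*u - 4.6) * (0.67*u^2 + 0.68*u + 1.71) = 0.7906*u^4 - 1.4488*u^3 - 3.349*u^2 - 8.8736*u - 7.866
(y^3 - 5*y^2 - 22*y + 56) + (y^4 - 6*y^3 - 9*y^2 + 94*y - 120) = y^4 - 5*y^3 - 14*y^2 + 72*y - 64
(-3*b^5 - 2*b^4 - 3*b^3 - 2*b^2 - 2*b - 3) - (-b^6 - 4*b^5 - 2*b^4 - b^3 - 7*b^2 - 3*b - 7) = b^6 + b^5 - 2*b^3 + 5*b^2 + b + 4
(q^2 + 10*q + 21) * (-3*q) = -3*q^3 - 30*q^2 - 63*q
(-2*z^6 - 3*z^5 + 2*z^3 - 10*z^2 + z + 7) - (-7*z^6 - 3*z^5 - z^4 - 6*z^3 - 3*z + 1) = 5*z^6 + z^4 + 8*z^3 - 10*z^2 + 4*z + 6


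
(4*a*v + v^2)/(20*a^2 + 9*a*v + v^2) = v/(5*a + v)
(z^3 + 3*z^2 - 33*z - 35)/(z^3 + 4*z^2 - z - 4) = (z^2 + 2*z - 35)/(z^2 + 3*z - 4)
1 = 1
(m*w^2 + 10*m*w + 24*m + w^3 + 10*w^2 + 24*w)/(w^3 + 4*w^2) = m/w + 6*m/w^2 + 1 + 6/w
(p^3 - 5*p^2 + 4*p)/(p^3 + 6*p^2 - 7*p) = (p - 4)/(p + 7)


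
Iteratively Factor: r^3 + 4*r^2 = (r)*(r^2 + 4*r) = r*(r + 4)*(r)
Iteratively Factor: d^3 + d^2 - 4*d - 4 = (d - 2)*(d^2 + 3*d + 2) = (d - 2)*(d + 1)*(d + 2)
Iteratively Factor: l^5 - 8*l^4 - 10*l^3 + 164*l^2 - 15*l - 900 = (l - 5)*(l^4 - 3*l^3 - 25*l^2 + 39*l + 180) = (l - 5)*(l + 3)*(l^3 - 6*l^2 - 7*l + 60) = (l - 5)*(l + 3)^2*(l^2 - 9*l + 20) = (l - 5)^2*(l + 3)^2*(l - 4)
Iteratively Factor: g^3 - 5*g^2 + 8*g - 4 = (g - 2)*(g^2 - 3*g + 2) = (g - 2)*(g - 1)*(g - 2)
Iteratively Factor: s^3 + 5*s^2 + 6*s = (s)*(s^2 + 5*s + 6) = s*(s + 3)*(s + 2)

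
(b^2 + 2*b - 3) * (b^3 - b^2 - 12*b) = b^5 + b^4 - 17*b^3 - 21*b^2 + 36*b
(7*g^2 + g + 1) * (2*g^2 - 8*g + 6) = 14*g^4 - 54*g^3 + 36*g^2 - 2*g + 6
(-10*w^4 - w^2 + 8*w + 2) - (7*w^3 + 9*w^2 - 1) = -10*w^4 - 7*w^3 - 10*w^2 + 8*w + 3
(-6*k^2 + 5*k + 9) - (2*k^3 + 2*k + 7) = -2*k^3 - 6*k^2 + 3*k + 2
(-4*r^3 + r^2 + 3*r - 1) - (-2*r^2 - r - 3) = -4*r^3 + 3*r^2 + 4*r + 2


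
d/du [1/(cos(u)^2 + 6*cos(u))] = 2*(cos(u) + 3)*sin(u)/((cos(u) + 6)^2*cos(u)^2)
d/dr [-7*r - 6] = -7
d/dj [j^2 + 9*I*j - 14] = 2*j + 9*I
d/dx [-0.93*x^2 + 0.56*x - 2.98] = 0.56 - 1.86*x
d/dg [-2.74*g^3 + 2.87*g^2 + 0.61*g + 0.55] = -8.22*g^2 + 5.74*g + 0.61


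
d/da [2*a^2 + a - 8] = 4*a + 1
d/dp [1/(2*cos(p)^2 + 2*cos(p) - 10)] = (2*cos(p) + 1)*sin(p)/(2*(cos(p)^2 + cos(p) - 5)^2)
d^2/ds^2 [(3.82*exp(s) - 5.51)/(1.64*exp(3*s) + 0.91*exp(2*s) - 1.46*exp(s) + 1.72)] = (41.097088*exp(6*s) - 116.27436*exp(5*s) - 50.70459*exp(4*s) - 126.870712*exp(3*s) + 125.970846*exp(2*s) + 32.344676*exp(s) - 2.535624)*exp(s)/(4.410944*exp(9*s) + 7.342608*exp(8*s) - 7.706196*exp(7*s) + 1.558483*exp(6*s) + 22.261962*exp(5*s) - 14.617944*exp(4*s) - 2.26796*exp(3*s) + 19.075488*exp(2*s) - 12.957792*exp(s) + 5.088448)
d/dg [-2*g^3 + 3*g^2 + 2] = 6*g*(1 - g)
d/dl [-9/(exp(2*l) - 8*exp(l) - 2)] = 18*(exp(l) - 4)*exp(l)/(-exp(2*l) + 8*exp(l) + 2)^2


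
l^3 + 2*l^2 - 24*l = l*(l - 4)*(l + 6)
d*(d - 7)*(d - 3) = d^3 - 10*d^2 + 21*d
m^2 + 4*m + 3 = (m + 1)*(m + 3)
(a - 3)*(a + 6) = a^2 + 3*a - 18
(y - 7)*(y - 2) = y^2 - 9*y + 14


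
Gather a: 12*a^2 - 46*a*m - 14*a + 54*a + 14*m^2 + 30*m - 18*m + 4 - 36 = 12*a^2 + a*(40 - 46*m) + 14*m^2 + 12*m - 32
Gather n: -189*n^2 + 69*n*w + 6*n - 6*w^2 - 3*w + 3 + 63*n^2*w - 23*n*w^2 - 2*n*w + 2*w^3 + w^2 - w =n^2*(63*w - 189) + n*(-23*w^2 + 67*w + 6) + 2*w^3 - 5*w^2 - 4*w + 3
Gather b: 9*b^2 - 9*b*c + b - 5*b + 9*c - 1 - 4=9*b^2 + b*(-9*c - 4) + 9*c - 5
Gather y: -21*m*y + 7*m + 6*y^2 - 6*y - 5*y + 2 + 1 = 7*m + 6*y^2 + y*(-21*m - 11) + 3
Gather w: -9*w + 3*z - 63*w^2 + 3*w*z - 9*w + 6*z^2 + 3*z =-63*w^2 + w*(3*z - 18) + 6*z^2 + 6*z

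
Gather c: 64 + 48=112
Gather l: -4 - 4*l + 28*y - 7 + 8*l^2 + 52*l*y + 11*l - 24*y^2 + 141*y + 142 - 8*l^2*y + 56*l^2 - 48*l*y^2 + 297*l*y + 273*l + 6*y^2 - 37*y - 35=l^2*(64 - 8*y) + l*(-48*y^2 + 349*y + 280) - 18*y^2 + 132*y + 96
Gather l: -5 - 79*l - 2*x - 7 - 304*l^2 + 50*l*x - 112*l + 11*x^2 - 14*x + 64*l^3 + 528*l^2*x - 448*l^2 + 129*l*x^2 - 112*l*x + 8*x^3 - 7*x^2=64*l^3 + l^2*(528*x - 752) + l*(129*x^2 - 62*x - 191) + 8*x^3 + 4*x^2 - 16*x - 12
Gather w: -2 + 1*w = w - 2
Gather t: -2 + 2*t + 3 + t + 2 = 3*t + 3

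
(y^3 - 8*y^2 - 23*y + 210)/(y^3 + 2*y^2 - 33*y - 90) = (y - 7)/(y + 3)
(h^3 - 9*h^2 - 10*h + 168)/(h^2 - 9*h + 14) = (h^2 - 2*h - 24)/(h - 2)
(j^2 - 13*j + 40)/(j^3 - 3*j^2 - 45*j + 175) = (j - 8)/(j^2 + 2*j - 35)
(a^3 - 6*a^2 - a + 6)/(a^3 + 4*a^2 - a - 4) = (a - 6)/(a + 4)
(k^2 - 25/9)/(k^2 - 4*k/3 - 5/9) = (3*k + 5)/(3*k + 1)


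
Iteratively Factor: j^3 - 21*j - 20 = (j - 5)*(j^2 + 5*j + 4) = (j - 5)*(j + 4)*(j + 1)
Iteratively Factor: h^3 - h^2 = (h - 1)*(h^2) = h*(h - 1)*(h)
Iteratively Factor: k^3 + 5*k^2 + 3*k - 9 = (k + 3)*(k^2 + 2*k - 3) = (k - 1)*(k + 3)*(k + 3)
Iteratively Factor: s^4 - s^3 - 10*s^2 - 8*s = (s + 2)*(s^3 - 3*s^2 - 4*s) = (s - 4)*(s + 2)*(s^2 + s) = (s - 4)*(s + 1)*(s + 2)*(s)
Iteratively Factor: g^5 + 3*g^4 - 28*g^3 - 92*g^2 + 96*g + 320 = (g + 4)*(g^4 - g^3 - 24*g^2 + 4*g + 80) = (g - 5)*(g + 4)*(g^3 + 4*g^2 - 4*g - 16) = (g - 5)*(g - 2)*(g + 4)*(g^2 + 6*g + 8) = (g - 5)*(g - 2)*(g + 4)^2*(g + 2)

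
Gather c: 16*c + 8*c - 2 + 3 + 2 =24*c + 3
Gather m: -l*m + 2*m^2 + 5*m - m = 2*m^2 + m*(4 - l)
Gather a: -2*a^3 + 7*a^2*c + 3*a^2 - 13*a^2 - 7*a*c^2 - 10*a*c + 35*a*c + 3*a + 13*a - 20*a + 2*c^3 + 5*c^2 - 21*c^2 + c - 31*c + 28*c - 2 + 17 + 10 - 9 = -2*a^3 + a^2*(7*c - 10) + a*(-7*c^2 + 25*c - 4) + 2*c^3 - 16*c^2 - 2*c + 16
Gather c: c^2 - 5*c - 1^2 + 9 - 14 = c^2 - 5*c - 6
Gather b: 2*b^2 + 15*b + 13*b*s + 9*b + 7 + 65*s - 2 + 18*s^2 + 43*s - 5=2*b^2 + b*(13*s + 24) + 18*s^2 + 108*s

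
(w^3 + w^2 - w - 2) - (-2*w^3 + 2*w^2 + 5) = 3*w^3 - w^2 - w - 7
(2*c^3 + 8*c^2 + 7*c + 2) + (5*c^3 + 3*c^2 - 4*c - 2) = 7*c^3 + 11*c^2 + 3*c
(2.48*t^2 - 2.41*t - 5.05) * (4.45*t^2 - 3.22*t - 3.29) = 11.036*t^4 - 18.7101*t^3 - 22.8715*t^2 + 24.1899*t + 16.6145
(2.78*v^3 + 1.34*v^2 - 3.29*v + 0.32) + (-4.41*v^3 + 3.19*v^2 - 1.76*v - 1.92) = -1.63*v^3 + 4.53*v^2 - 5.05*v - 1.6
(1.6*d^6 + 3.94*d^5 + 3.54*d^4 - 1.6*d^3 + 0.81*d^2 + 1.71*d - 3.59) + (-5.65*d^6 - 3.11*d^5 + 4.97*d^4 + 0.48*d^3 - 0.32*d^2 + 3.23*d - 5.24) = -4.05*d^6 + 0.83*d^5 + 8.51*d^4 - 1.12*d^3 + 0.49*d^2 + 4.94*d - 8.83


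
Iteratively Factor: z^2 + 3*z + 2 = (z + 2)*(z + 1)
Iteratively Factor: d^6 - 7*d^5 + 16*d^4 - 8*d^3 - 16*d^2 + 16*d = (d - 2)*(d^5 - 5*d^4 + 6*d^3 + 4*d^2 - 8*d) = (d - 2)^2*(d^4 - 3*d^3 + 4*d) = d*(d - 2)^2*(d^3 - 3*d^2 + 4) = d*(d - 2)^3*(d^2 - d - 2) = d*(d - 2)^3*(d + 1)*(d - 2)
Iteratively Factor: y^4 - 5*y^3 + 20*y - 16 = (y - 2)*(y^3 - 3*y^2 - 6*y + 8) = (y - 2)*(y + 2)*(y^2 - 5*y + 4) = (y - 4)*(y - 2)*(y + 2)*(y - 1)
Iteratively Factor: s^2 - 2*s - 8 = (s + 2)*(s - 4)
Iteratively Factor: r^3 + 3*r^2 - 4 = (r - 1)*(r^2 + 4*r + 4) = (r - 1)*(r + 2)*(r + 2)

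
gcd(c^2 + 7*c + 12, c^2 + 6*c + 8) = c + 4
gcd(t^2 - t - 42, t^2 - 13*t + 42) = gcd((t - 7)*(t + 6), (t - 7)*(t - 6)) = t - 7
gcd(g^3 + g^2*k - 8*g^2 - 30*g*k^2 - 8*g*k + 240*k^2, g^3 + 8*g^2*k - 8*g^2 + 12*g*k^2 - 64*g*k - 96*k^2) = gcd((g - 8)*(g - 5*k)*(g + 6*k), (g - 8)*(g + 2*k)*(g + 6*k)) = g^2 + 6*g*k - 8*g - 48*k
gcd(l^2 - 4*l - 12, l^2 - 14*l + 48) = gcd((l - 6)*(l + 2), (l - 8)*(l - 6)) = l - 6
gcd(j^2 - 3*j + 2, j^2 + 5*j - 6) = j - 1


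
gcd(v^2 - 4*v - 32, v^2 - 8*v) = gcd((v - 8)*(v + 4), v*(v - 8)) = v - 8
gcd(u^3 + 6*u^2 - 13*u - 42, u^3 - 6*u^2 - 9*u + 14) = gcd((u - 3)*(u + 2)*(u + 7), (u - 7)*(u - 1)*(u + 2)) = u + 2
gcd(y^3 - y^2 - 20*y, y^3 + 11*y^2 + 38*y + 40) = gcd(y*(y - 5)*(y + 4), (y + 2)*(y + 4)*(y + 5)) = y + 4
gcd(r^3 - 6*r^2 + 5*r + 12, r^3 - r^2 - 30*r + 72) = r^2 - 7*r + 12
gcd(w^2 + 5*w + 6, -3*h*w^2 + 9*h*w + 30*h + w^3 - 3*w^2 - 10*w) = w + 2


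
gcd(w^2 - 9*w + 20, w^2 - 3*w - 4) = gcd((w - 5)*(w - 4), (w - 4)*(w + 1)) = w - 4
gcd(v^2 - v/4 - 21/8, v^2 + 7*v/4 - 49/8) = v - 7/4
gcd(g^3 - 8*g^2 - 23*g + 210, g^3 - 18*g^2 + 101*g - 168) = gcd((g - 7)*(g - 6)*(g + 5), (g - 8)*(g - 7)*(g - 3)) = g - 7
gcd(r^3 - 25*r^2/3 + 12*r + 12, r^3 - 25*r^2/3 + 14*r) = r - 6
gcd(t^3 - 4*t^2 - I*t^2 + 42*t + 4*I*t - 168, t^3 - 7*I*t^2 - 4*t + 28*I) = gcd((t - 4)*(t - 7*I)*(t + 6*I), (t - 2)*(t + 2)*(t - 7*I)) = t - 7*I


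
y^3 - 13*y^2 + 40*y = y*(y - 8)*(y - 5)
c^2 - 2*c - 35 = (c - 7)*(c + 5)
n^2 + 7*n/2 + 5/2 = (n + 1)*(n + 5/2)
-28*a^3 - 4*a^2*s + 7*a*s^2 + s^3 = (-2*a + s)*(2*a + s)*(7*a + s)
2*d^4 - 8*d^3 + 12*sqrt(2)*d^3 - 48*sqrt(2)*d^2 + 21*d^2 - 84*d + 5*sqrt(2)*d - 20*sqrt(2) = (d - 4)*(d + 5*sqrt(2))*(sqrt(2)*d + 1)^2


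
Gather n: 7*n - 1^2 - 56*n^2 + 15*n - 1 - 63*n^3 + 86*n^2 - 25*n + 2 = -63*n^3 + 30*n^2 - 3*n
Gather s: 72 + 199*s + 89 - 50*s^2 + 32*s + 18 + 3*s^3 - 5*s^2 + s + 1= 3*s^3 - 55*s^2 + 232*s + 180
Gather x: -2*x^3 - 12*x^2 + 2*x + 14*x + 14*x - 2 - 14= -2*x^3 - 12*x^2 + 30*x - 16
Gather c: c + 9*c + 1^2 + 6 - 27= 10*c - 20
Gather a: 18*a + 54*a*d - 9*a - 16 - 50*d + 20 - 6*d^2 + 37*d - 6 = a*(54*d + 9) - 6*d^2 - 13*d - 2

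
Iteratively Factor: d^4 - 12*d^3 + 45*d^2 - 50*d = (d - 5)*(d^3 - 7*d^2 + 10*d) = (d - 5)*(d - 2)*(d^2 - 5*d) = (d - 5)^2*(d - 2)*(d)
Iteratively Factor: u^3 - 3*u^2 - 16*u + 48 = (u - 3)*(u^2 - 16) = (u - 3)*(u + 4)*(u - 4)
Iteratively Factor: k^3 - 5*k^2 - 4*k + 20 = (k - 5)*(k^2 - 4) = (k - 5)*(k + 2)*(k - 2)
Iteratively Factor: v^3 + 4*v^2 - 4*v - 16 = (v + 2)*(v^2 + 2*v - 8) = (v + 2)*(v + 4)*(v - 2)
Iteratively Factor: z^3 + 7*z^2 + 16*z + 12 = (z + 3)*(z^2 + 4*z + 4) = (z + 2)*(z + 3)*(z + 2)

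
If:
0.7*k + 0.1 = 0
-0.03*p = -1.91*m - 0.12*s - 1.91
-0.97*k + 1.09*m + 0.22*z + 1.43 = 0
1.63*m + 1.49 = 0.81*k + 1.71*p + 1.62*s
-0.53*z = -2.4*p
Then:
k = -0.14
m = -1.03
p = -0.44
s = 0.42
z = -2.01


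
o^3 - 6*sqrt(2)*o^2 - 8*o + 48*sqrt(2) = (o - 6*sqrt(2))*(o - 2*sqrt(2))*(o + 2*sqrt(2))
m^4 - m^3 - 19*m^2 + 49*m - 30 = (m - 3)*(m - 2)*(m - 1)*(m + 5)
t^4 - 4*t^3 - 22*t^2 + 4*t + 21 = (t - 7)*(t - 1)*(t + 1)*(t + 3)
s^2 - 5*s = s*(s - 5)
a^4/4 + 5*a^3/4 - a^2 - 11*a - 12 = (a/4 + 1)*(a - 3)*(a + 2)^2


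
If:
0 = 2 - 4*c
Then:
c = 1/2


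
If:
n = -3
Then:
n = -3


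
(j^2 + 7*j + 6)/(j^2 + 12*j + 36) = (j + 1)/(j + 6)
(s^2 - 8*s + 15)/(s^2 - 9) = (s - 5)/(s + 3)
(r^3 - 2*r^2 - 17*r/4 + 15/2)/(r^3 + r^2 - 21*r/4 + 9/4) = (2*r^2 - r - 10)/(2*r^2 + 5*r - 3)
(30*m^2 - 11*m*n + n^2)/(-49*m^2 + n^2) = (-30*m^2 + 11*m*n - n^2)/(49*m^2 - n^2)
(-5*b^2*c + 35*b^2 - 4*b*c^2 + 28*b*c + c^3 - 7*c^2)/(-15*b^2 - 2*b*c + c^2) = (b*c - 7*b + c^2 - 7*c)/(3*b + c)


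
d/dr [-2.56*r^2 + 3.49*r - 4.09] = 3.49 - 5.12*r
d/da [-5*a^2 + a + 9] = 1 - 10*a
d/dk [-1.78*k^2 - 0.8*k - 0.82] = -3.56*k - 0.8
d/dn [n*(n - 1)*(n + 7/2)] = 3*n^2 + 5*n - 7/2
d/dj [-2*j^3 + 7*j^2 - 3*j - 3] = -6*j^2 + 14*j - 3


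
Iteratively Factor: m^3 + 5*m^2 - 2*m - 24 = (m - 2)*(m^2 + 7*m + 12) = (m - 2)*(m + 4)*(m + 3)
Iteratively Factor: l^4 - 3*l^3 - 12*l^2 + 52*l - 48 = (l - 2)*(l^3 - l^2 - 14*l + 24) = (l - 2)*(l + 4)*(l^2 - 5*l + 6) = (l - 3)*(l - 2)*(l + 4)*(l - 2)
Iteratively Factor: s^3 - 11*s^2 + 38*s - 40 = (s - 5)*(s^2 - 6*s + 8) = (s - 5)*(s - 4)*(s - 2)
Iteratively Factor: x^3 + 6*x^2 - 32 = (x - 2)*(x^2 + 8*x + 16) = (x - 2)*(x + 4)*(x + 4)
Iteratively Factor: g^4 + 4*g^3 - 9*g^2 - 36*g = (g - 3)*(g^3 + 7*g^2 + 12*g) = (g - 3)*(g + 3)*(g^2 + 4*g) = g*(g - 3)*(g + 3)*(g + 4)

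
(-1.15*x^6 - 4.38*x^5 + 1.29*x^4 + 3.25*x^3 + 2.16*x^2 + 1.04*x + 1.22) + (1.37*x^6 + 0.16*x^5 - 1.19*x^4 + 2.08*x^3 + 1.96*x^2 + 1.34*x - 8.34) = 0.22*x^6 - 4.22*x^5 + 0.1*x^4 + 5.33*x^3 + 4.12*x^2 + 2.38*x - 7.12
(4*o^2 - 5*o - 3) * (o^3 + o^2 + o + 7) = 4*o^5 - o^4 - 4*o^3 + 20*o^2 - 38*o - 21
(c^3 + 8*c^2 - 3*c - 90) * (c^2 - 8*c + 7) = c^5 - 60*c^3 - 10*c^2 + 699*c - 630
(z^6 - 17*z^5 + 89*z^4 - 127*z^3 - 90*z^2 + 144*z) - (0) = z^6 - 17*z^5 + 89*z^4 - 127*z^3 - 90*z^2 + 144*z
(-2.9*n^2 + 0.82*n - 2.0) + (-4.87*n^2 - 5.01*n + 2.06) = -7.77*n^2 - 4.19*n + 0.0600000000000001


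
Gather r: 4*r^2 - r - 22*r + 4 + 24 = 4*r^2 - 23*r + 28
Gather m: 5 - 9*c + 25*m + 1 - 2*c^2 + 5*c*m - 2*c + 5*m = -2*c^2 - 11*c + m*(5*c + 30) + 6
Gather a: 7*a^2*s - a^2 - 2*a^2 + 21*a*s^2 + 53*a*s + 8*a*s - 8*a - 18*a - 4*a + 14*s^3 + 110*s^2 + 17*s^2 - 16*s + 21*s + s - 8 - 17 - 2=a^2*(7*s - 3) + a*(21*s^2 + 61*s - 30) + 14*s^3 + 127*s^2 + 6*s - 27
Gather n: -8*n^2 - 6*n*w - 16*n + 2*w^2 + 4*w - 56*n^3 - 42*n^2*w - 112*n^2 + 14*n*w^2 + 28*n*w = -56*n^3 + n^2*(-42*w - 120) + n*(14*w^2 + 22*w - 16) + 2*w^2 + 4*w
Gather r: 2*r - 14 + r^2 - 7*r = r^2 - 5*r - 14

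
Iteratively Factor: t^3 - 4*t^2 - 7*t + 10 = (t + 2)*(t^2 - 6*t + 5) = (t - 1)*(t + 2)*(t - 5)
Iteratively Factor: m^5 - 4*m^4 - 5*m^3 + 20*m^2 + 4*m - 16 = (m + 2)*(m^4 - 6*m^3 + 7*m^2 + 6*m - 8) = (m - 1)*(m + 2)*(m^3 - 5*m^2 + 2*m + 8) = (m - 1)*(m + 1)*(m + 2)*(m^2 - 6*m + 8) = (m - 2)*(m - 1)*(m + 1)*(m + 2)*(m - 4)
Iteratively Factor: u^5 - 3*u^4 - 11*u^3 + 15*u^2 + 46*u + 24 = (u - 4)*(u^4 + u^3 - 7*u^2 - 13*u - 6) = (u - 4)*(u - 3)*(u^3 + 4*u^2 + 5*u + 2) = (u - 4)*(u - 3)*(u + 1)*(u^2 + 3*u + 2) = (u - 4)*(u - 3)*(u + 1)^2*(u + 2)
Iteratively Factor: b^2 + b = (b + 1)*(b)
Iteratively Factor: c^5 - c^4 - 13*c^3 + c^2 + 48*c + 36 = (c + 2)*(c^4 - 3*c^3 - 7*c^2 + 15*c + 18) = (c - 3)*(c + 2)*(c^3 - 7*c - 6) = (c - 3)*(c + 2)^2*(c^2 - 2*c - 3) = (c - 3)^2*(c + 2)^2*(c + 1)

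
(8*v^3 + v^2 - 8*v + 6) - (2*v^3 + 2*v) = 6*v^3 + v^2 - 10*v + 6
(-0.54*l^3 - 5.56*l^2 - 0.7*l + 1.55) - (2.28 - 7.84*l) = -0.54*l^3 - 5.56*l^2 + 7.14*l - 0.73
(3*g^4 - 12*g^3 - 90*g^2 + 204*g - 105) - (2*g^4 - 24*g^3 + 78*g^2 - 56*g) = g^4 + 12*g^3 - 168*g^2 + 260*g - 105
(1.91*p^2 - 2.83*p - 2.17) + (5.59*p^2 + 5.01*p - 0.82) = 7.5*p^2 + 2.18*p - 2.99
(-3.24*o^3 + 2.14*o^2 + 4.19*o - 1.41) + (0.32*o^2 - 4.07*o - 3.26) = -3.24*o^3 + 2.46*o^2 + 0.12*o - 4.67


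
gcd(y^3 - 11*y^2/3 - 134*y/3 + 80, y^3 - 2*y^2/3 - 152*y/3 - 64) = y^2 - 2*y - 48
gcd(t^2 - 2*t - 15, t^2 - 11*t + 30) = t - 5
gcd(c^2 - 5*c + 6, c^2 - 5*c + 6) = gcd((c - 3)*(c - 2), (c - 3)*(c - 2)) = c^2 - 5*c + 6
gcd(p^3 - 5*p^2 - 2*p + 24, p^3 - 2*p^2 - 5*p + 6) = p^2 - p - 6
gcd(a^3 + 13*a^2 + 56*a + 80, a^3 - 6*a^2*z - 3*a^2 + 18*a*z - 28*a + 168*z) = a + 4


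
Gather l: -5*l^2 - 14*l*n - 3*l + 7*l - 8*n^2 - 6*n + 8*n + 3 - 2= -5*l^2 + l*(4 - 14*n) - 8*n^2 + 2*n + 1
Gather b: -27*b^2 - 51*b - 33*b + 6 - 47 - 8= -27*b^2 - 84*b - 49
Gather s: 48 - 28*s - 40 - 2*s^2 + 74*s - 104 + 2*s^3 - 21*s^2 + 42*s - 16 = 2*s^3 - 23*s^2 + 88*s - 112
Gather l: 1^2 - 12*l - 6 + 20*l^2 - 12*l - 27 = 20*l^2 - 24*l - 32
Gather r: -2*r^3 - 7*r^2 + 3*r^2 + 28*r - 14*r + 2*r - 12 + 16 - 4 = -2*r^3 - 4*r^2 + 16*r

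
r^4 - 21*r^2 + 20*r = r*(r - 4)*(r - 1)*(r + 5)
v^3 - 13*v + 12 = (v - 3)*(v - 1)*(v + 4)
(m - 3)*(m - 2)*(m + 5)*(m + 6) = m^4 + 6*m^3 - 19*m^2 - 84*m + 180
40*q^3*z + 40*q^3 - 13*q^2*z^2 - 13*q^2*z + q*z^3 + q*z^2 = (-8*q + z)*(-5*q + z)*(q*z + q)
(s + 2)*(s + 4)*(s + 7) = s^3 + 13*s^2 + 50*s + 56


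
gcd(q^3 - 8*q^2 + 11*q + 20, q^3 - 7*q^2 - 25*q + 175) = q - 5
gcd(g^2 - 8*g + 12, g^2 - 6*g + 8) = g - 2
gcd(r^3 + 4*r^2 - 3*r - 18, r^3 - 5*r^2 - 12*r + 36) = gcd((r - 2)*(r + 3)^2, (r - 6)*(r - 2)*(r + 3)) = r^2 + r - 6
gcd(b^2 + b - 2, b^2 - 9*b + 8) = b - 1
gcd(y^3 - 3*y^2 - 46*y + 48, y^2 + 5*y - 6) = y^2 + 5*y - 6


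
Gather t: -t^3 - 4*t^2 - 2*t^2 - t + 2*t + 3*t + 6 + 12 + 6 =-t^3 - 6*t^2 + 4*t + 24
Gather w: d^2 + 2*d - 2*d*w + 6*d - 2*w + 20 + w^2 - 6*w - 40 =d^2 + 8*d + w^2 + w*(-2*d - 8) - 20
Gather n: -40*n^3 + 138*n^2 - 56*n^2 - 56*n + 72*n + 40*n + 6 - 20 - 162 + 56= -40*n^3 + 82*n^2 + 56*n - 120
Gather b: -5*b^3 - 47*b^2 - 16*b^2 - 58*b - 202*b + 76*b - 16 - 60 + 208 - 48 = -5*b^3 - 63*b^2 - 184*b + 84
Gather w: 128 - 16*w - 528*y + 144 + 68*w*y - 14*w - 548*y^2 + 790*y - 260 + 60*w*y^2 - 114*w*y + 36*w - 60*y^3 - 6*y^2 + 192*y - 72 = w*(60*y^2 - 46*y + 6) - 60*y^3 - 554*y^2 + 454*y - 60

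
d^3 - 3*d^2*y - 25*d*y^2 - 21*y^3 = (d - 7*y)*(d + y)*(d + 3*y)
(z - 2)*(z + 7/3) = z^2 + z/3 - 14/3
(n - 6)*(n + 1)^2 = n^3 - 4*n^2 - 11*n - 6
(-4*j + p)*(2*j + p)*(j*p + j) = -8*j^3*p - 8*j^3 - 2*j^2*p^2 - 2*j^2*p + j*p^3 + j*p^2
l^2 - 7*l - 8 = (l - 8)*(l + 1)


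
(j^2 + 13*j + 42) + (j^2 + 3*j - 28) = 2*j^2 + 16*j + 14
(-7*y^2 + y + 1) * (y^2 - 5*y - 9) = -7*y^4 + 36*y^3 + 59*y^2 - 14*y - 9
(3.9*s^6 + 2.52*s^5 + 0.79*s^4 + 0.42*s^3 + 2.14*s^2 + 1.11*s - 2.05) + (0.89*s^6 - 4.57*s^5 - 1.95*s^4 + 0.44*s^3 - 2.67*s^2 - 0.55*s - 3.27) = 4.79*s^6 - 2.05*s^5 - 1.16*s^4 + 0.86*s^3 - 0.53*s^2 + 0.56*s - 5.32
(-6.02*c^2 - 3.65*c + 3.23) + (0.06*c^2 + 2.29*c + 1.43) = -5.96*c^2 - 1.36*c + 4.66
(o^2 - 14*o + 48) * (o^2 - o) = o^4 - 15*o^3 + 62*o^2 - 48*o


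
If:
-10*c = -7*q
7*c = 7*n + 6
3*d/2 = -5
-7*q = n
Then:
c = 6/77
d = -10/3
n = -60/77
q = 60/539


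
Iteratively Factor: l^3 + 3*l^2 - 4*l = (l - 1)*(l^2 + 4*l) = l*(l - 1)*(l + 4)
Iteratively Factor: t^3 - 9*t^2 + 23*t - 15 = (t - 5)*(t^2 - 4*t + 3) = (t - 5)*(t - 3)*(t - 1)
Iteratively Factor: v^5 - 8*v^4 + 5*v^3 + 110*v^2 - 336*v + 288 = (v - 3)*(v^4 - 5*v^3 - 10*v^2 + 80*v - 96) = (v - 3)*(v + 4)*(v^3 - 9*v^2 + 26*v - 24) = (v - 3)*(v - 2)*(v + 4)*(v^2 - 7*v + 12) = (v - 4)*(v - 3)*(v - 2)*(v + 4)*(v - 3)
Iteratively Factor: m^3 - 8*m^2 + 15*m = (m - 3)*(m^2 - 5*m) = m*(m - 3)*(m - 5)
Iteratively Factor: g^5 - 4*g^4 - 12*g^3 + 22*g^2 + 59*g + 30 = (g - 5)*(g^4 + g^3 - 7*g^2 - 13*g - 6) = (g - 5)*(g - 3)*(g^3 + 4*g^2 + 5*g + 2) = (g - 5)*(g - 3)*(g + 2)*(g^2 + 2*g + 1) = (g - 5)*(g - 3)*(g + 1)*(g + 2)*(g + 1)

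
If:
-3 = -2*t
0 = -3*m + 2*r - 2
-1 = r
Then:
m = -4/3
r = -1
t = 3/2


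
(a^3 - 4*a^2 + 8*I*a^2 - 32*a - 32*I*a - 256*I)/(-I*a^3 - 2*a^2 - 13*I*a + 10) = (I*a^3 - 4*a^2*(2 + I) + 32*a*(1 - I) + 256)/(a^3 - 2*I*a^2 + 13*a + 10*I)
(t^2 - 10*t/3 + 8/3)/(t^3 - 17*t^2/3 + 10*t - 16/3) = (3*t - 4)/(3*t^2 - 11*t + 8)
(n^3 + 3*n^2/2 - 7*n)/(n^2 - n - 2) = n*(2*n + 7)/(2*(n + 1))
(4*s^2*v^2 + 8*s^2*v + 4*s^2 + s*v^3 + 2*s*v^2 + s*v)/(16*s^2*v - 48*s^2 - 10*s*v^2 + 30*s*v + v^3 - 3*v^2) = s*(4*s*v^2 + 8*s*v + 4*s + v^3 + 2*v^2 + v)/(16*s^2*v - 48*s^2 - 10*s*v^2 + 30*s*v + v^3 - 3*v^2)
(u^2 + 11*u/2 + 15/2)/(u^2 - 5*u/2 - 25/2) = (u + 3)/(u - 5)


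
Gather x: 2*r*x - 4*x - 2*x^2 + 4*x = 2*r*x - 2*x^2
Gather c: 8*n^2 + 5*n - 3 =8*n^2 + 5*n - 3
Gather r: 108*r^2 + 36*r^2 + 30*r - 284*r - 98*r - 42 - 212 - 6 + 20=144*r^2 - 352*r - 240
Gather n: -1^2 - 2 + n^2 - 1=n^2 - 4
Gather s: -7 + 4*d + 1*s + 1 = 4*d + s - 6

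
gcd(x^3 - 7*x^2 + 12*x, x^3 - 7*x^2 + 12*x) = x^3 - 7*x^2 + 12*x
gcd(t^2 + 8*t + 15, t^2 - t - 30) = t + 5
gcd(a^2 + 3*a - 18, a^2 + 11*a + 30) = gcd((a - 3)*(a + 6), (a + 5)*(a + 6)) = a + 6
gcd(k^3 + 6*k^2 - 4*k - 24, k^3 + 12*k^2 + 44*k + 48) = k^2 + 8*k + 12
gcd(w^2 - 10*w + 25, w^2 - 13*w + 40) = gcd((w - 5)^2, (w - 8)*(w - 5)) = w - 5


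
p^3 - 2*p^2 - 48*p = p*(p - 8)*(p + 6)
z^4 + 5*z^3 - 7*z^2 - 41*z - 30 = (z - 3)*(z + 1)*(z + 2)*(z + 5)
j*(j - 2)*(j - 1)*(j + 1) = j^4 - 2*j^3 - j^2 + 2*j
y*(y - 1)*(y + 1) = y^3 - y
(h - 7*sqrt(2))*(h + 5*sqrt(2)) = h^2 - 2*sqrt(2)*h - 70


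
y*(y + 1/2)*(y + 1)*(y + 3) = y^4 + 9*y^3/2 + 5*y^2 + 3*y/2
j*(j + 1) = j^2 + j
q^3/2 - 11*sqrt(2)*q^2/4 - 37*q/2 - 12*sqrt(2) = (q/2 + sqrt(2)/2)*(q - 8*sqrt(2))*(q + 3*sqrt(2)/2)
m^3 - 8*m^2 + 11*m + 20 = (m - 5)*(m - 4)*(m + 1)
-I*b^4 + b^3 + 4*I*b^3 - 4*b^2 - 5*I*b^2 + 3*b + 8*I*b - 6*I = (b - 3)*(b - I)*(b + 2*I)*(-I*b + I)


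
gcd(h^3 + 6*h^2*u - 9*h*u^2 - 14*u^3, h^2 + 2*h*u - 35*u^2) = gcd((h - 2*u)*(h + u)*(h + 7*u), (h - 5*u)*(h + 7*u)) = h + 7*u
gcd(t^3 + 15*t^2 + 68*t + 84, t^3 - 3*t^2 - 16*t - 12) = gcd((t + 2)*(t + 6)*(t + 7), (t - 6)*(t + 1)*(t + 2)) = t + 2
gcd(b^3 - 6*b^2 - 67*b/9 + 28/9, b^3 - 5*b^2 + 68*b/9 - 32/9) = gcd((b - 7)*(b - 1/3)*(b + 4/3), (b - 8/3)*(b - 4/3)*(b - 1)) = 1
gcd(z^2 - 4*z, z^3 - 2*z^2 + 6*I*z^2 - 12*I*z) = z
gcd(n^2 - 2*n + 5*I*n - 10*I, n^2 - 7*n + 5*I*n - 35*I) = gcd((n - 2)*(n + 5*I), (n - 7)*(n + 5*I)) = n + 5*I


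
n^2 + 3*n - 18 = (n - 3)*(n + 6)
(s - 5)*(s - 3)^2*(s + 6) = s^4 - 5*s^3 - 27*s^2 + 189*s - 270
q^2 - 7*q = q*(q - 7)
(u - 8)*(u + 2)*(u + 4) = u^3 - 2*u^2 - 40*u - 64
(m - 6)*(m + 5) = m^2 - m - 30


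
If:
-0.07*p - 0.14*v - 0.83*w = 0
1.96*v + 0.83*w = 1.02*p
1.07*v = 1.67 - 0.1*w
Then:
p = 2.68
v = 1.61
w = -0.50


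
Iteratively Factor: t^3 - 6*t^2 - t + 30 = (t - 3)*(t^2 - 3*t - 10) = (t - 5)*(t - 3)*(t + 2)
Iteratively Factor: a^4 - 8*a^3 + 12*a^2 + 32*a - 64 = (a - 2)*(a^3 - 6*a^2 + 32) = (a - 2)*(a + 2)*(a^2 - 8*a + 16) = (a - 4)*(a - 2)*(a + 2)*(a - 4)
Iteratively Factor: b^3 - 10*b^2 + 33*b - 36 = (b - 3)*(b^2 - 7*b + 12) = (b - 4)*(b - 3)*(b - 3)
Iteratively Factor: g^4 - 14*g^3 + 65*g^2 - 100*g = (g - 5)*(g^3 - 9*g^2 + 20*g) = (g - 5)*(g - 4)*(g^2 - 5*g) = g*(g - 5)*(g - 4)*(g - 5)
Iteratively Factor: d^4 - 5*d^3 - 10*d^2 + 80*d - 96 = (d + 4)*(d^3 - 9*d^2 + 26*d - 24) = (d - 3)*(d + 4)*(d^2 - 6*d + 8) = (d - 4)*(d - 3)*(d + 4)*(d - 2)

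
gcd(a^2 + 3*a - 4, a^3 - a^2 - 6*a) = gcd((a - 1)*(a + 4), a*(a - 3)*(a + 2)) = 1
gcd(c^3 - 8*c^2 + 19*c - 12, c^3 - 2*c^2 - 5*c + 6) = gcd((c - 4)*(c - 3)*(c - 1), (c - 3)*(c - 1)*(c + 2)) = c^2 - 4*c + 3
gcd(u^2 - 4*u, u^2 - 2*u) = u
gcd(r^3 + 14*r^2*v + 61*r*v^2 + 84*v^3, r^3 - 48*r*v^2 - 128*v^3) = r + 4*v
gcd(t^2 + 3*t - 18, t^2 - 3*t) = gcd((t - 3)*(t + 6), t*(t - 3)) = t - 3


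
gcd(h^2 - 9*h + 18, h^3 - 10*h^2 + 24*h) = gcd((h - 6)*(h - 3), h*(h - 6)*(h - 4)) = h - 6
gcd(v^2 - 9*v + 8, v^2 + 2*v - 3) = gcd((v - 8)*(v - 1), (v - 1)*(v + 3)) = v - 1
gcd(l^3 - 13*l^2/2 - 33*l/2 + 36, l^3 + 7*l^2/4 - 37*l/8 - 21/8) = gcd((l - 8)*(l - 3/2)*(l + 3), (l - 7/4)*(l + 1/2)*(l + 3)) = l + 3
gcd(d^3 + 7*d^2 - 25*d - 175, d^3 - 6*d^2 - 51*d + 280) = d^2 + 2*d - 35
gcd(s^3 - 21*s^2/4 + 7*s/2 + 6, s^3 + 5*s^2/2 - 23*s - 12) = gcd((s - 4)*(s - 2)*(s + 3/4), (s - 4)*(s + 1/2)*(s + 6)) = s - 4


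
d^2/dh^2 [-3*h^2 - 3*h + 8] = -6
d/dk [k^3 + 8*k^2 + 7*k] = 3*k^2 + 16*k + 7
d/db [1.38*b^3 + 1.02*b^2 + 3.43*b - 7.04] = 4.14*b^2 + 2.04*b + 3.43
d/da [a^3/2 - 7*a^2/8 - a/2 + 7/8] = 3*a^2/2 - 7*a/4 - 1/2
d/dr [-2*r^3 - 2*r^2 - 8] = 2*r*(-3*r - 2)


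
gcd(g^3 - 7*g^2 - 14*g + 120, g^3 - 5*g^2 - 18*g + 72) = g^2 - 2*g - 24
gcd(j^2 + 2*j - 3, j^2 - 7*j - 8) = 1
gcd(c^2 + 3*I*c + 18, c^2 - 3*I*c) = c - 3*I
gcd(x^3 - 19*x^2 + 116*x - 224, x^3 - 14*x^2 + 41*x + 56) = x^2 - 15*x + 56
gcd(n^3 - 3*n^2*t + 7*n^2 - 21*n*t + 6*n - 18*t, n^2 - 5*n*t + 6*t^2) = -n + 3*t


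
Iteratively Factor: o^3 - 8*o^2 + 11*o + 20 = (o + 1)*(o^2 - 9*o + 20) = (o - 5)*(o + 1)*(o - 4)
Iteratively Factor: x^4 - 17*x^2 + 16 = (x - 1)*(x^3 + x^2 - 16*x - 16) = (x - 1)*(x + 4)*(x^2 - 3*x - 4) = (x - 1)*(x + 1)*(x + 4)*(x - 4)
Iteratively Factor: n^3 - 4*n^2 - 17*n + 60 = (n + 4)*(n^2 - 8*n + 15) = (n - 3)*(n + 4)*(n - 5)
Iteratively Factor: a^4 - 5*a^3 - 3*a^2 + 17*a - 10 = (a - 1)*(a^3 - 4*a^2 - 7*a + 10) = (a - 1)*(a + 2)*(a^2 - 6*a + 5) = (a - 1)^2*(a + 2)*(a - 5)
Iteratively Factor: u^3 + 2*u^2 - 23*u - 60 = (u + 3)*(u^2 - u - 20) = (u - 5)*(u + 3)*(u + 4)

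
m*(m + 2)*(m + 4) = m^3 + 6*m^2 + 8*m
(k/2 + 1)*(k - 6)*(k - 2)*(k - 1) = k^4/2 - 7*k^3/2 + k^2 + 14*k - 12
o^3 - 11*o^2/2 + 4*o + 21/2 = (o - 7/2)*(o - 3)*(o + 1)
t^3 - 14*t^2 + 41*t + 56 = (t - 8)*(t - 7)*(t + 1)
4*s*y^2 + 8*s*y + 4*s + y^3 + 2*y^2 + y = (4*s + y)*(y + 1)^2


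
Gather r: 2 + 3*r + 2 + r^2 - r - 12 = r^2 + 2*r - 8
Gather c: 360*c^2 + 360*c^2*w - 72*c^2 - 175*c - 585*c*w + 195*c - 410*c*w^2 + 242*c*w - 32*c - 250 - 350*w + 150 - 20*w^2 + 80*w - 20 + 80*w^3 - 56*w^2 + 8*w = c^2*(360*w + 288) + c*(-410*w^2 - 343*w - 12) + 80*w^3 - 76*w^2 - 262*w - 120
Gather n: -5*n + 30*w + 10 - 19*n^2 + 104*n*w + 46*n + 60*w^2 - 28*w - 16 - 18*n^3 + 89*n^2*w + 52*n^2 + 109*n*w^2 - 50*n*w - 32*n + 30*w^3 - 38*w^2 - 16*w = -18*n^3 + n^2*(89*w + 33) + n*(109*w^2 + 54*w + 9) + 30*w^3 + 22*w^2 - 14*w - 6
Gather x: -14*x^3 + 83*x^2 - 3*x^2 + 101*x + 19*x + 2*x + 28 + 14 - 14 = -14*x^3 + 80*x^2 + 122*x + 28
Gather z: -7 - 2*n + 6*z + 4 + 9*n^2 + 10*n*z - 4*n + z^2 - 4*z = 9*n^2 - 6*n + z^2 + z*(10*n + 2) - 3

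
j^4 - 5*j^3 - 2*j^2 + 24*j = j*(j - 4)*(j - 3)*(j + 2)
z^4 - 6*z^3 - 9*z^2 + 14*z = z*(z - 7)*(z - 1)*(z + 2)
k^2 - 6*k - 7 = (k - 7)*(k + 1)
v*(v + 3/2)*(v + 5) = v^3 + 13*v^2/2 + 15*v/2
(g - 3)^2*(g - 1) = g^3 - 7*g^2 + 15*g - 9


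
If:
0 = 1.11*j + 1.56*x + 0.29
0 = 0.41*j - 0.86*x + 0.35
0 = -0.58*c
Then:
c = 0.00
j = -0.50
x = 0.17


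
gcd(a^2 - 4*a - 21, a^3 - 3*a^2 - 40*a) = 1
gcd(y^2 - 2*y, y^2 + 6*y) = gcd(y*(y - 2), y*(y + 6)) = y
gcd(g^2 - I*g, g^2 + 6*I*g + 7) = g - I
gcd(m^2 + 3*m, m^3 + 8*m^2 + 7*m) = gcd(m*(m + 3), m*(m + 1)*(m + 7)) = m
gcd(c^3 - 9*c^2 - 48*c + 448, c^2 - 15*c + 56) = c - 8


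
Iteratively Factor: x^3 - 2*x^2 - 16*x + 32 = (x - 2)*(x^2 - 16) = (x - 2)*(x + 4)*(x - 4)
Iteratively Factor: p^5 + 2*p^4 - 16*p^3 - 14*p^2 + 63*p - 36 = (p + 3)*(p^4 - p^3 - 13*p^2 + 25*p - 12) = (p + 3)*(p + 4)*(p^3 - 5*p^2 + 7*p - 3) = (p - 1)*(p + 3)*(p + 4)*(p^2 - 4*p + 3) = (p - 1)^2*(p + 3)*(p + 4)*(p - 3)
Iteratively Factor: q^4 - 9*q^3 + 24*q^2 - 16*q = (q - 4)*(q^3 - 5*q^2 + 4*q) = (q - 4)^2*(q^2 - q) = q*(q - 4)^2*(q - 1)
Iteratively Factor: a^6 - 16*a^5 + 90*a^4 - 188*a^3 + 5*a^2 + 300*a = (a - 4)*(a^5 - 12*a^4 + 42*a^3 - 20*a^2 - 75*a) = (a - 4)*(a + 1)*(a^4 - 13*a^3 + 55*a^2 - 75*a) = (a - 5)*(a - 4)*(a + 1)*(a^3 - 8*a^2 + 15*a) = (a - 5)^2*(a - 4)*(a + 1)*(a^2 - 3*a) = (a - 5)^2*(a - 4)*(a - 3)*(a + 1)*(a)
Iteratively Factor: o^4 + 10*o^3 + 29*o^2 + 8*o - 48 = (o - 1)*(o^3 + 11*o^2 + 40*o + 48) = (o - 1)*(o + 4)*(o^2 + 7*o + 12) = (o - 1)*(o + 3)*(o + 4)*(o + 4)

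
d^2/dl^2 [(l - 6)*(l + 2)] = 2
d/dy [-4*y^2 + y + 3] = 1 - 8*y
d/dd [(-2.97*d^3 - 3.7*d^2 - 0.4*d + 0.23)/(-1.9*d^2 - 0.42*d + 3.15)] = (5.643*d^4 + 2.4948*d^3 - 27.2725*d^2 - 22.436*d - 1.1634)/(3.61*d^4 + 1.596*d^3 - 11.7936*d^2 - 2.646*d + 9.9225)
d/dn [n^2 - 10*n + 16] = 2*n - 10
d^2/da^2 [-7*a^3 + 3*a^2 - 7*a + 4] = 6 - 42*a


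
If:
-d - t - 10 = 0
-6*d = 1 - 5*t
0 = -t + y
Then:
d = -51/11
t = -59/11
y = -59/11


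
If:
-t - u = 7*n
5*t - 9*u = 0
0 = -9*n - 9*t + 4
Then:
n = -8/63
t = 4/7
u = 20/63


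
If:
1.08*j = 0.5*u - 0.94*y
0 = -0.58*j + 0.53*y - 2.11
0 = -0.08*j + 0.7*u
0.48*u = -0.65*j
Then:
No Solution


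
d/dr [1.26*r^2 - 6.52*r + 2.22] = 2.52*r - 6.52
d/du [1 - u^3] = -3*u^2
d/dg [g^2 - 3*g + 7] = 2*g - 3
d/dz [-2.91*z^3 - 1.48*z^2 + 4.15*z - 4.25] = -8.73*z^2 - 2.96*z + 4.15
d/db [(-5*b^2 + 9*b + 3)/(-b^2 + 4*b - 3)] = (-11*b^2 + 36*b - 39)/(b^4 - 8*b^3 + 22*b^2 - 24*b + 9)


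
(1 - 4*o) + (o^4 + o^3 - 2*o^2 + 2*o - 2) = o^4 + o^3 - 2*o^2 - 2*o - 1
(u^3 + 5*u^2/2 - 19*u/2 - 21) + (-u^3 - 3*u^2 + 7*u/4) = -u^2/2 - 31*u/4 - 21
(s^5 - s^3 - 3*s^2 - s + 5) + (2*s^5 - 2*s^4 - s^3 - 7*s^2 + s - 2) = 3*s^5 - 2*s^4 - 2*s^3 - 10*s^2 + 3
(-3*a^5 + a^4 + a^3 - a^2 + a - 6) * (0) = 0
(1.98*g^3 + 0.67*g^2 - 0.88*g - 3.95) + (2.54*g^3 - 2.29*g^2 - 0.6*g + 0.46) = 4.52*g^3 - 1.62*g^2 - 1.48*g - 3.49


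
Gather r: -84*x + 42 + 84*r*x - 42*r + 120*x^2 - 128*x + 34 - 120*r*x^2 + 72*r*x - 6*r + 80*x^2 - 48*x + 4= r*(-120*x^2 + 156*x - 48) + 200*x^2 - 260*x + 80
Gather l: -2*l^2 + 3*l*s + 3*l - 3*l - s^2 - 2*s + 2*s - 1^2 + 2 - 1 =-2*l^2 + 3*l*s - s^2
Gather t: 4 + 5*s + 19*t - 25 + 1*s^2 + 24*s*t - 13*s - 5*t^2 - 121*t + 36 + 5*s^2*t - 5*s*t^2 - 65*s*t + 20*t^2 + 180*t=s^2 - 8*s + t^2*(15 - 5*s) + t*(5*s^2 - 41*s + 78) + 15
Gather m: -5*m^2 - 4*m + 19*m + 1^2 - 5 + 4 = -5*m^2 + 15*m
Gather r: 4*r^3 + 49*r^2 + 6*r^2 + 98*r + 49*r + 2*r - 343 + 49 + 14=4*r^3 + 55*r^2 + 149*r - 280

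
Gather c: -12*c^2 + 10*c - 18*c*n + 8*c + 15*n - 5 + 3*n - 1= -12*c^2 + c*(18 - 18*n) + 18*n - 6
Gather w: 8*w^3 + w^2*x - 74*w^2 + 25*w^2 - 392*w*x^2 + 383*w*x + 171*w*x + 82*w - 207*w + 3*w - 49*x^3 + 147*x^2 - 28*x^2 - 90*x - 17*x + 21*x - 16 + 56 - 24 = 8*w^3 + w^2*(x - 49) + w*(-392*x^2 + 554*x - 122) - 49*x^3 + 119*x^2 - 86*x + 16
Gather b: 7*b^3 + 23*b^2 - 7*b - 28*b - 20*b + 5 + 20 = 7*b^3 + 23*b^2 - 55*b + 25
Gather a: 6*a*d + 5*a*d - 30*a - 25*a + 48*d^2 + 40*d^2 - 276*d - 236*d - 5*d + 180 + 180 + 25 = a*(11*d - 55) + 88*d^2 - 517*d + 385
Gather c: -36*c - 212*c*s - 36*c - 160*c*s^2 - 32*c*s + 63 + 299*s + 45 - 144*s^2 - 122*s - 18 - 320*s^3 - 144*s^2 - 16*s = c*(-160*s^2 - 244*s - 72) - 320*s^3 - 288*s^2 + 161*s + 90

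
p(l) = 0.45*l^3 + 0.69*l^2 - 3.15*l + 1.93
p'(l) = 1.35*l^2 + 1.38*l - 3.15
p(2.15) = 2.82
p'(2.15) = 6.06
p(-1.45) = 6.58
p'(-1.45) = -2.31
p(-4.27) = -7.07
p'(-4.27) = 15.57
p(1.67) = 0.69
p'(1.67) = 2.92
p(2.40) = 4.57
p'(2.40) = 7.94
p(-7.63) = -133.75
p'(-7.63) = 64.91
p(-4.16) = -5.42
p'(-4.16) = 14.47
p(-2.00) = 7.39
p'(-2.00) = -0.51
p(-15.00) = -1314.32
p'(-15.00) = 279.90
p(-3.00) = 5.44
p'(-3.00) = 4.86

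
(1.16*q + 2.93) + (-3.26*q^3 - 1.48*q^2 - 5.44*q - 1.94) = -3.26*q^3 - 1.48*q^2 - 4.28*q + 0.99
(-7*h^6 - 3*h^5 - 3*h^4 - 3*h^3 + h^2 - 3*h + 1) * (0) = 0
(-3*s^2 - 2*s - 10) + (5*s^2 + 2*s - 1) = 2*s^2 - 11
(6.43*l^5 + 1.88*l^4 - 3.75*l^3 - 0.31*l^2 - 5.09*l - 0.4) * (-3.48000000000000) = -22.3764*l^5 - 6.5424*l^4 + 13.05*l^3 + 1.0788*l^2 + 17.7132*l + 1.392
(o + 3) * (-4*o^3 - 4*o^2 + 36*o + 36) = -4*o^4 - 16*o^3 + 24*o^2 + 144*o + 108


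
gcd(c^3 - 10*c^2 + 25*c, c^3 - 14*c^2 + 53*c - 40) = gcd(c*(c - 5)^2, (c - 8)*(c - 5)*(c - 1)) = c - 5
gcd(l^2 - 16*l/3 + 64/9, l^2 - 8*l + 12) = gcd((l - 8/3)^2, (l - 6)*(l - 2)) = 1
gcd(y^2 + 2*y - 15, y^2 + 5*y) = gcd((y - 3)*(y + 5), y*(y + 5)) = y + 5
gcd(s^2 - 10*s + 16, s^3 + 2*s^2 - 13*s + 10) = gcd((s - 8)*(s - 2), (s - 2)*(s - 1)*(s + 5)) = s - 2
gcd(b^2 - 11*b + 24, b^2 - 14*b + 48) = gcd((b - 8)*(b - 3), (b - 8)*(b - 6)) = b - 8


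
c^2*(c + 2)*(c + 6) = c^4 + 8*c^3 + 12*c^2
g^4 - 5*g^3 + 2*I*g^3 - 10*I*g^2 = g^2*(g - 5)*(g + 2*I)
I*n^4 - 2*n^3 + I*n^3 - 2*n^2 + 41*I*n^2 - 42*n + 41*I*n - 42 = (n - 6*I)*(n + I)*(n + 7*I)*(I*n + I)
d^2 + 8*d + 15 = (d + 3)*(d + 5)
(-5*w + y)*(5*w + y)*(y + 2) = -25*w^2*y - 50*w^2 + y^3 + 2*y^2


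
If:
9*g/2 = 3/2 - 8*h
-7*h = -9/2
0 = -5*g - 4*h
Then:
No Solution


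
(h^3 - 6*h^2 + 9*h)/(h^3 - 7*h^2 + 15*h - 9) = h/(h - 1)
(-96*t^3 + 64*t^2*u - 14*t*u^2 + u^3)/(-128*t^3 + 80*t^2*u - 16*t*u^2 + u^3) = (6*t - u)/(8*t - u)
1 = 1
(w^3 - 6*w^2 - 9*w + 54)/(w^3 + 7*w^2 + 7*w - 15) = (w^2 - 9*w + 18)/(w^2 + 4*w - 5)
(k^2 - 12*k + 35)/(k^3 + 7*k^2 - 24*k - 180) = (k - 7)/(k^2 + 12*k + 36)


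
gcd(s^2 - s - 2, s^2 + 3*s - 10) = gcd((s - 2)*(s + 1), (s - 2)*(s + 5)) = s - 2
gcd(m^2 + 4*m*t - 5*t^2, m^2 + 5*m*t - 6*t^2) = -m + t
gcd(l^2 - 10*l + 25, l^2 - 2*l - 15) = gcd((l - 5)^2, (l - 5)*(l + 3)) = l - 5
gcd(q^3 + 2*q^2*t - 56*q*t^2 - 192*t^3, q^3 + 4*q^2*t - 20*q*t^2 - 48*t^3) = q + 6*t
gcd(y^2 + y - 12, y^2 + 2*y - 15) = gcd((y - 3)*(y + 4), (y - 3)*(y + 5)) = y - 3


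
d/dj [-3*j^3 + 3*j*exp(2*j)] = -9*j^2 + 6*j*exp(2*j) + 3*exp(2*j)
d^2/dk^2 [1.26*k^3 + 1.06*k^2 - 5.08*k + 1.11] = 7.56*k + 2.12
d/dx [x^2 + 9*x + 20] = 2*x + 9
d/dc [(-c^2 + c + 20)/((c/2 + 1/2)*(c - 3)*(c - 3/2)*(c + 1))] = 4*(4*c^4 - 15*c^3 - 135*c^2 + 433*c - 171)/(4*c^7 - 24*c^6 + 21*c^5 + 85*c^4 - 90*c^3 - 126*c^2 + 81*c + 81)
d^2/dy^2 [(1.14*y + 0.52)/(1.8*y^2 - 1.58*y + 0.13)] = ((1.7304 - 12.312*y)*(1.8*y^2 - 1.58*y + 0.13) + (1.14*y + 0.52)*(3.6*y - 1.58)*(7.2*y - 3.16))/(1.8*y^2 - 1.58*y + 0.13)^3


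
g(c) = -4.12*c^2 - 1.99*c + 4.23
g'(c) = -8.24*c - 1.99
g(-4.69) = -77.06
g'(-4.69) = 36.66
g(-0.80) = 3.19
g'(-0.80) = 4.60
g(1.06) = -2.51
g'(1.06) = -10.72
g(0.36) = 2.98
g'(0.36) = -4.96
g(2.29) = -21.93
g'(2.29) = -20.86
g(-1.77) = -5.16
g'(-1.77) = 12.59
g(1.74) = -11.71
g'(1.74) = -16.33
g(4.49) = -87.76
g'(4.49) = -38.99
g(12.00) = -612.93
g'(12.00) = -100.87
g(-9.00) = -311.58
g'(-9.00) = 72.17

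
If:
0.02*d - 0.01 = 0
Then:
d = 0.50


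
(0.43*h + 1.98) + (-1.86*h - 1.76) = 0.22 - 1.43*h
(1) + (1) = 2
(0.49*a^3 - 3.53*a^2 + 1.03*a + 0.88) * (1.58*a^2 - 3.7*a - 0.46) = 0.7742*a^5 - 7.3904*a^4 + 14.463*a^3 - 0.796800000000001*a^2 - 3.7298*a - 0.4048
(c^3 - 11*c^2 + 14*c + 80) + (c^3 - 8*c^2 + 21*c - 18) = 2*c^3 - 19*c^2 + 35*c + 62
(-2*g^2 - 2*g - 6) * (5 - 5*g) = 10*g^3 + 20*g - 30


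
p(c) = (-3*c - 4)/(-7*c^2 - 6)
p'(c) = 14*c*(-3*c - 4)/(-7*c^2 - 6)^2 - 3/(-7*c^2 - 6)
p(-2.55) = -0.07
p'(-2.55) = 0.01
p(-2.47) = -0.07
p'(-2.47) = 0.01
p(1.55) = 0.38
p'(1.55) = -0.23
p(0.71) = 0.64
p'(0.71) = -0.36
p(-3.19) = -0.07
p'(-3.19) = -0.00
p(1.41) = 0.41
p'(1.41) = -0.26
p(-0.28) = 0.48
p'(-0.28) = 0.75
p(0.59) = 0.68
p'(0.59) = -0.31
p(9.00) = 0.05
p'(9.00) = -0.00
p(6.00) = 0.09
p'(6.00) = -0.02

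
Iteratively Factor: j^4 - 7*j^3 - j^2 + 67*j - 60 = (j - 5)*(j^3 - 2*j^2 - 11*j + 12) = (j - 5)*(j - 1)*(j^2 - j - 12) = (j - 5)*(j - 1)*(j + 3)*(j - 4)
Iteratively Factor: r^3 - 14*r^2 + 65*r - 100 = (r - 5)*(r^2 - 9*r + 20) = (r - 5)*(r - 4)*(r - 5)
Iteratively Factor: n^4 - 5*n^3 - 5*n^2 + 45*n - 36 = (n - 1)*(n^3 - 4*n^2 - 9*n + 36) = (n - 4)*(n - 1)*(n^2 - 9) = (n - 4)*(n - 3)*(n - 1)*(n + 3)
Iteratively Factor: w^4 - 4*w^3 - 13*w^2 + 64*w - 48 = (w - 4)*(w^3 - 13*w + 12) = (w - 4)*(w + 4)*(w^2 - 4*w + 3) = (w - 4)*(w - 1)*(w + 4)*(w - 3)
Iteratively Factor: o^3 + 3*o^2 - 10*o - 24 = (o + 2)*(o^2 + o - 12) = (o - 3)*(o + 2)*(o + 4)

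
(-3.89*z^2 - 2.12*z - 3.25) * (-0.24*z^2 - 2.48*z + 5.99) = 0.9336*z^4 + 10.156*z^3 - 17.2635*z^2 - 4.6388*z - 19.4675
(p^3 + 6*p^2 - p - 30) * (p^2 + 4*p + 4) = p^5 + 10*p^4 + 27*p^3 - 10*p^2 - 124*p - 120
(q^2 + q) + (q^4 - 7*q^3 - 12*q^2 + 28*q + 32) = q^4 - 7*q^3 - 11*q^2 + 29*q + 32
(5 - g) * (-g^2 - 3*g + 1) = g^3 - 2*g^2 - 16*g + 5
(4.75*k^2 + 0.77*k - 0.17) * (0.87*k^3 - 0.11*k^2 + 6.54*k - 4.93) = 4.1325*k^5 + 0.1474*k^4 + 30.8324*k^3 - 18.363*k^2 - 4.9079*k + 0.8381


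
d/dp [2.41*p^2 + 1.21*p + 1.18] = 4.82*p + 1.21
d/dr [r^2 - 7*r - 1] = 2*r - 7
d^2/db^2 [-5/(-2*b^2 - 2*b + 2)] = 5*(-b^2 - b + (2*b + 1)^2 + 1)/(b^2 + b - 1)^3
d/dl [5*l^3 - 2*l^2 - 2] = l*(15*l - 4)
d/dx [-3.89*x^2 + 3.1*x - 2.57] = 3.1 - 7.78*x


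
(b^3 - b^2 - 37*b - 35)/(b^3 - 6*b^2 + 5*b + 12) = (b^2 - 2*b - 35)/(b^2 - 7*b + 12)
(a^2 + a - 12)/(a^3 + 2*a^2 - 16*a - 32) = (a - 3)/(a^2 - 2*a - 8)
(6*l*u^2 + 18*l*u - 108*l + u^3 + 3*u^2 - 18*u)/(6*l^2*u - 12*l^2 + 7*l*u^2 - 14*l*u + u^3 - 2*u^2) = (u^2 + 3*u - 18)/(l*u - 2*l + u^2 - 2*u)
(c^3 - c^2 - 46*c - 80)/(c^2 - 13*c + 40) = (c^2 + 7*c + 10)/(c - 5)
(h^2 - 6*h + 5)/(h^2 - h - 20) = (h - 1)/(h + 4)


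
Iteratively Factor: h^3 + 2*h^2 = (h + 2)*(h^2) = h*(h + 2)*(h)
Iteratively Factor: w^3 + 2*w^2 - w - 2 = (w + 1)*(w^2 + w - 2) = (w - 1)*(w + 1)*(w + 2)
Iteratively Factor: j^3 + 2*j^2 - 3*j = (j - 1)*(j^2 + 3*j) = j*(j - 1)*(j + 3)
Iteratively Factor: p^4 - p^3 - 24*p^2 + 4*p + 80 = (p + 2)*(p^3 - 3*p^2 - 18*p + 40) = (p + 2)*(p + 4)*(p^2 - 7*p + 10) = (p - 2)*(p + 2)*(p + 4)*(p - 5)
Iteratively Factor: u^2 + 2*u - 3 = (u - 1)*(u + 3)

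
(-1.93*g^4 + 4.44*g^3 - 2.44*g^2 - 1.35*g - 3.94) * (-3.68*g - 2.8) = 7.1024*g^5 - 10.9352*g^4 - 3.4528*g^3 + 11.8*g^2 + 18.2792*g + 11.032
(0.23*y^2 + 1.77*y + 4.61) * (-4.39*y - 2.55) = -1.0097*y^3 - 8.3568*y^2 - 24.7514*y - 11.7555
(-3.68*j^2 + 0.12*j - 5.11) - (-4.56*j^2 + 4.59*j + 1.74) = 0.879999999999999*j^2 - 4.47*j - 6.85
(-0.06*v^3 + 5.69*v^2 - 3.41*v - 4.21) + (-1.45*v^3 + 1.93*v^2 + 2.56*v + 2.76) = -1.51*v^3 + 7.62*v^2 - 0.85*v - 1.45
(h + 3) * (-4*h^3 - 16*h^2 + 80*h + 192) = -4*h^4 - 28*h^3 + 32*h^2 + 432*h + 576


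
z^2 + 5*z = z*(z + 5)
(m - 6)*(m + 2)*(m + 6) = m^3 + 2*m^2 - 36*m - 72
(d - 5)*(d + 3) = d^2 - 2*d - 15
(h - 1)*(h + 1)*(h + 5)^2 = h^4 + 10*h^3 + 24*h^2 - 10*h - 25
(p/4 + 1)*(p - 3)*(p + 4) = p^3/4 + 5*p^2/4 - 2*p - 12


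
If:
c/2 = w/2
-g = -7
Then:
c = w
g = 7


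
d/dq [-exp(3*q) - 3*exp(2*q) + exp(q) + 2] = (-3*exp(2*q) - 6*exp(q) + 1)*exp(q)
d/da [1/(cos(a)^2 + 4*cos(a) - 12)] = 2*(cos(a) + 2)*sin(a)/(cos(a)^2 + 4*cos(a) - 12)^2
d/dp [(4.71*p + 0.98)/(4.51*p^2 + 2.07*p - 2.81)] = (21.2421*p^2 + 9.7497*p - (4.71*p + 0.98)*(9.02*p + 2.07) - 13.2351)/(4.51*p^2 + 2.07*p - 2.81)^2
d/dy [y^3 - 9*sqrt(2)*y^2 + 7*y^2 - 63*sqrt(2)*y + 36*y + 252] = 3*y^2 - 18*sqrt(2)*y + 14*y - 63*sqrt(2) + 36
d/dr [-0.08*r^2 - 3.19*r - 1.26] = -0.16*r - 3.19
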